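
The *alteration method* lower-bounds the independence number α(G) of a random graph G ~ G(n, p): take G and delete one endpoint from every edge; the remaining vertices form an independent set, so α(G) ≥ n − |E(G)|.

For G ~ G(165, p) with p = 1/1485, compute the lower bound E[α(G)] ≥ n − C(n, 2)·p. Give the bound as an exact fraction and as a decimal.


E[|E(G)|] = C(165, 2)·p = 13530 · (1/1485) = 82/9.
E[α(G)] ≥ n − E[|E(G)|] = 165 − 82/9 = 1403/9.
Numerically: ≈ 155.8889.
(This is only a lower bound; the true E[α(G)] may be larger.)

E[α(G)] ≥ 1403/9 ≈ 155.8889.


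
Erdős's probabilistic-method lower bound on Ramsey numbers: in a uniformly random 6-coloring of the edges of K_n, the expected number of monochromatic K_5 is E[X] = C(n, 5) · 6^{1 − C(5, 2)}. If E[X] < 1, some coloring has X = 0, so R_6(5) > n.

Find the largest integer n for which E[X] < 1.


We need C(n, 5) · 6^{1 − 10} < 1, i.e. C(n, 5) < 6^{10 − 1} = 10077696.
Check values of n near the boundary:
  n = 61: C(61, 5) = 5949147; 5949147 < 10077696? YES
  n = 62: C(62, 5) = 6471002; 6471002 < 10077696? YES
  n = 63: C(63, 5) = 7028847; 7028847 < 10077696? YES
  n = 64: C(64, 5) = 7624512; 7624512 < 10077696? YES
  n = 65: C(65, 5) = 8259888; 8259888 < 10077696? YES
  n = 66: C(66, 5) = 8936928; 8936928 < 10077696? YES
  n = 67: C(67, 5) = 9657648; 9657648 < 10077696? YES
  n = 68: C(68, 5) = 10424128; 10424128 < 10077696? NO
  n = 69: C(69, 5) = 11238513; 11238513 < 10077696? NO
The largest n with C(n, 5) < 10077696 is n = 67 (where E[X] = 67067/69984 ≈ 0.95832). Hence R_6(5) > 67, i.e. R_6(5) ≥ 68.

Largest n = 67; hence R_6(5) > 67.


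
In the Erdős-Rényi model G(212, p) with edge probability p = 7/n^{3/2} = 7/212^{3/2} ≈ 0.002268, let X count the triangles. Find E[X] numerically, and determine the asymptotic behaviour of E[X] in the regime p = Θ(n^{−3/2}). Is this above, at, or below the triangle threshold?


Number of potential triangles: C(212, 3) = 1565620.
Each occurs with probability p³ ≈ (0.002268)³ ≈ 1.166226e-08.
By linearity: E[X] = C(212, 3)·p³ ≈ 1565620 · 1.166226e-08 ≈ 0.0183.
Since α = 3/2 > 1, p = c/n^{3/2} = o(1/n) is below the triangle threshold p ~ 1/n. Asymptotically E[X] ~ (c³/6)·n^{3(1−α)} = (7³/6)·n^{-1.5} → 0, so by Markov's inequality G has no triangles w.h.p.

E[X] ≈ 0.0183; in regime p = Θ(1/n^{3/2}) E[X] tends to 0 (below the triangle threshold p ~ 1/n).


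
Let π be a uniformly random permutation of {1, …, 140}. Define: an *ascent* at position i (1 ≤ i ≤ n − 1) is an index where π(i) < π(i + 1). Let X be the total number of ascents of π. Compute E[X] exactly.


Write X = Σ X_I over i = 1, …, 139, with X_I the indicator of one ascent.
There are 139 indicators.
For each fixed i, the pair (π(i), π(i+1)) is a uniformly random ordered pair of distinct values from {1, …, 140}; by symmetry P[π(i) < π(i+1)] = 1/2.
By linearity: E[X] = 139 · (1/2) = (140 − 1) · (1/2) = 139/2 ≈ 69.50000.

E[X] = 139/2 = 69.50000.


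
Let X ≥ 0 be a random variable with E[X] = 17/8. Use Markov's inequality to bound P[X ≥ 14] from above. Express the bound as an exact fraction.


μ = E[X] = 17/8, a = 14.
Markov: P[X ≥ 14] ≤ μ/a = (17/8)/14 = 17/112.
Numerically: ≈ 0.152.
(Since a = 14 > μ = 2.125, the bound 17/112 is < 1 and informative.)

P[X ≥ 14] ≤ 17/112 ≈ 0.152.


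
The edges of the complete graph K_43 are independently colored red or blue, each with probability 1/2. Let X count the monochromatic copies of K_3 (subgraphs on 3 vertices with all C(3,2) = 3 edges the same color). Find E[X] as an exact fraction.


Let X = Σ_S X_S over the C(43, 3) = 12341 subsets S of size 3, where X_S = 1 if the K_3 on S is monochromatic.
For a fixed S, the K_3 on S has C(3, 2) = 3 edges. P[all 3 edges red] = (1/2)^3, and likewise for blue, so P[monochromatic] = 2·(1/2)^3 = 2^{1 − 3} = 1/4.
By linearity of expectation: E[X] = C(43, 3) · 2^{1 − 3} = 12341 · 1/4 = 12341/4.
Numerically: E[X] ≈ 3085.250000.

E[X] = C(43,3)·2^(1−C(3,2)) = 12341/4 ≈ 3085.250000.


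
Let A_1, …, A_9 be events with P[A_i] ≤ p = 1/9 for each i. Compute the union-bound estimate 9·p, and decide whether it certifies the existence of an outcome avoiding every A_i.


Union bound: P[∪_{i=1}^{9} A_i] ≤ Σ_i P[A_i] ≤ 9·p = 9·(1/9) = 1.
Numerically: 1 ≈ 1.0000.
Is 1 < 1? NO.
Since the bound 1 is ≥ 1, the union bound is uninformative here; it does NOT by itself certify existence.

9·p = 1 ≈ 1.0000; existence NOT certified by the union bound.


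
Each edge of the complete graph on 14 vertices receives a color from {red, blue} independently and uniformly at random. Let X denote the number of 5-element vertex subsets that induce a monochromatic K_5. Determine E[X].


Let X = Σ_S X_S over the C(14, 5) = 2002 subsets S of size 5, where X_S = 1 if the K_5 on S is monochromatic.
For a fixed S, the K_5 on S has C(5, 2) = 10 edges. P[all 10 edges red] = (1/2)^10, and likewise for blue, so P[monochromatic] = 2·(1/2)^10 = 2^{1 − 10} = 1/512.
By linearity of expectation: E[X] = C(14, 5) · 2^{1 − 10} = 2002 · 1/512 = 1001/256.
Numerically: E[X] ≈ 3.91016.

E[X] = C(14,5)·2^(1−C(5,2)) = 1001/256 ≈ 3.91016.


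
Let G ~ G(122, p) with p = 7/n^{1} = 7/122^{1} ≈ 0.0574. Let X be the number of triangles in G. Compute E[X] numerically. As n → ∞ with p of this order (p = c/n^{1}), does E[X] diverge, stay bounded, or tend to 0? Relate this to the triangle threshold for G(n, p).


Number of potential triangles: C(122, 3) = 295240.
Each occurs with probability p³ ≈ (0.0574)³ ≈ 1.88892e-04.
By linearity: E[X] = C(122, 3)·p³ ≈ 295240 · 1.88892e-04 ≈ 55.769.
Here α = 1, so p = 7/n is exactly at the triangle threshold p ~ 1/n. Asymptotically E[X] → c³/6 = 7³/6 = 343/6 ≈ 57.167, a bounded constant. In this regime the triangle count is asymptotically Poisson(c³/6).

E[X] ≈ 55.769; in regime p = Θ(1/n^{1}) E[X] stays bounded (at the triangle threshold p ~ 1/n).


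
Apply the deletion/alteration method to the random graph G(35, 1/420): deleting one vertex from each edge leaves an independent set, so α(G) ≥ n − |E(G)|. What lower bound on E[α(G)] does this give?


E[|E(G)|] = C(35, 2)·p = 595 · (1/420) = 17/12.
E[α(G)] ≥ n − E[|E(G)|] = 35 − 17/12 = 403/12.
Numerically: ≈ 33.58333.
(This is only a lower bound; the true E[α(G)] may be larger.)

E[α(G)] ≥ 403/12 ≈ 33.58333.


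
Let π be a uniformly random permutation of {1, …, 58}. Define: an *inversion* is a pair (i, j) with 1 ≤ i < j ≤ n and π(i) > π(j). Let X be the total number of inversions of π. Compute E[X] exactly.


Write X = Σ X_I over the C(58, 2) = 1653 pairs i < j, with X_I the indicator of one inversion.
There are 1653 indicators.
For each fixed pair i < j, the values π(i) and π(j) are two distinct elements of {1, …, 58} in uniformly random order; by symmetry P[π(i) > π(j)] = 1/2.
By linearity: E[X] = 1653 · (1/2) = C(58, 2) · (1/2) = 1653/2 = 1653/2 ≈ 826.5000.

E[X] = 1653/2 = 826.5000.


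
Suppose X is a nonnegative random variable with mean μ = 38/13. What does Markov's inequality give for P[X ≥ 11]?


μ = E[X] = 38/13, a = 11.
Markov: P[X ≥ 11] ≤ μ/a = (38/13)/11 = 38/143.
Numerically: ≈ 0.265734.
(Since a = 11 > μ = 2.923077, the bound 38/143 is < 1 and informative.)

P[X ≥ 11] ≤ 38/143 ≈ 0.265734.


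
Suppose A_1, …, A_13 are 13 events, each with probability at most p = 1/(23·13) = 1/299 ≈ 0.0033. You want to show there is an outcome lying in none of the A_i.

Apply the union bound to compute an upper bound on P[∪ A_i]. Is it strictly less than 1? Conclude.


Union bound: P[∪_{i=1}^{13} A_i] ≤ Σ_i P[A_i] ≤ 13·p = 13·(1/299) = 1/23.
Numerically: 1/23 ≈ 0.0435.
Is 1/23 < 1? YES.
Since P[∪ A_i] ≤ 1/23 < 1, the complement has P[∩ A_i^c] ≥ 1 − 1/23 = 22/23 > 0, so some outcome avoids every A_i.

13·p = 1/23 ≈ 0.0435; existence CERTIFIED by the union bound.


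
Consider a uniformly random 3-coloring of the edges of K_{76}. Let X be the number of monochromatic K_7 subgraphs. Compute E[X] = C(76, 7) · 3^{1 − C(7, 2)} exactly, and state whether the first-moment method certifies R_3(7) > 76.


E[X] = C(76, 7) · 3^{1 − 21} = 2186189400 · 3^{−20} = 2186189400/3486784401.
As a reduced fraction: E[X] = 728729800/1162261467 ≈ 0.627.
Is E[X] < 1? YES.
Since E[X] < 1, there exists a 3-coloring of K_{76} with no monochromatic K_7; hence R_3(7) > 76.

E[X] = 728729800/1162261467 ≈ 0.627; E[X] < 1, so R_3(7) > 76.


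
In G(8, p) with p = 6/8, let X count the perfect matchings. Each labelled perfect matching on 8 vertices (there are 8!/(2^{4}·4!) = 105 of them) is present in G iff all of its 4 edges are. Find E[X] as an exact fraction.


K_8 has 8!/(2^{4}·4!) = 105 labelled perfect matchings.
For each such perfect matching H, let X_H = 1 if all 4 edges of H are present in G. Then P[X_H = 1] = p^{4} = (3/4)^{4} = 81/256.
By linearity: E[X] = Σ_H E[X_H] = 105 · p^{4} = 105 · 81/256 = 8505/256.
Numerically: E[X] ≈ 33.2227.

E[X] = 105 · (3/4)^{4} = 8505/256 ≈ 33.2227.


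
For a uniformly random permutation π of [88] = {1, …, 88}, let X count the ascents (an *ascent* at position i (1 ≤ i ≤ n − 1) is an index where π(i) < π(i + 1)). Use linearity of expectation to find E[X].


Write X = Σ X_I over i = 1, …, 87, with X_I the indicator of one ascent.
There are 87 indicators.
For each fixed i, the pair (π(i), π(i+1)) is a uniformly random ordered pair of distinct values from {1, …, 88}; by symmetry P[π(i) < π(i+1)] = 1/2.
By linearity: E[X] = 87 · (1/2) = (88 − 1) · (1/2) = 87/2 ≈ 43.50000.

E[X] = 87/2 = 43.50000.


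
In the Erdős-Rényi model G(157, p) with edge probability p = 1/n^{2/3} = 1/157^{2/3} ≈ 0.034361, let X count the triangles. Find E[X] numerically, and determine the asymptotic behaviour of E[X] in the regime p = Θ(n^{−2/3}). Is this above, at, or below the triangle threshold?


Number of potential triangles: C(157, 3) = 632710.
Each occurs with probability p³ ≈ (0.034361)³ ≈ 4.0569597e-05.
By linearity: E[X] = C(157, 3)·p³ ≈ 632710 · 4.0569597e-05 ≈ 25.66879.
Since α = 2/3 < 1, p = c/n^{2/3} ≫ 1/n is above the triangle threshold p ~ 1/n. Asymptotically E[X] ~ (c³/6)·n^{3(1−α)} = (1³/6)·n^{1} → ∞; triangles are abundant w.h.p.

E[X] ≈ 25.66879; in regime p = Θ(1/n^{2/3}) E[X] diverges (above the triangle threshold p ~ 1/n).


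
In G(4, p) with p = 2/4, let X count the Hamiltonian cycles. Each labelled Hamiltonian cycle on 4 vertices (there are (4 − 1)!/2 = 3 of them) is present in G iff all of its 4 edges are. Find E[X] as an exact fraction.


K_4 has (4 − 1)!/2 = 3 labelled Hamiltonian cycles.
For each such Hamiltonian cycle H, let X_H = 1 if all 4 edges of H are present in G. Then P[X_H = 1] = p^{4} = (1/2)^{4} = 1/16.
By linearity: E[X] = Σ_H E[X_H] = 3 · p^{4} = 3 · 1/16 = 3/16.
Numerically: E[X] ≈ 0.1875.

E[X] = 3 · (1/2)^{4} = 3/16 ≈ 0.1875.


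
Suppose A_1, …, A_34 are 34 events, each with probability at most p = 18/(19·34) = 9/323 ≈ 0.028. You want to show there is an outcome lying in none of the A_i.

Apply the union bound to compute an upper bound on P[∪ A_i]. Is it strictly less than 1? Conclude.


Union bound: P[∪_{i=1}^{34} A_i] ≤ Σ_i P[A_i] ≤ 34·p = 34·(9/323) = 18/19.
Numerically: 18/19 ≈ 0.947.
Is 18/19 < 1? YES.
Since P[∪ A_i] ≤ 18/19 < 1, the complement has P[∩ A_i^c] ≥ 1 − 18/19 = 1/19 > 0, so some outcome avoids every A_i.

34·p = 18/19 ≈ 0.947; existence CERTIFIED by the union bound.


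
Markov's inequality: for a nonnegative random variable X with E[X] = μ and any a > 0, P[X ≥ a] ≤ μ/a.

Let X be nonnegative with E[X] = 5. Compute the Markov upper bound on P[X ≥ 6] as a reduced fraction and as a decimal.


μ = E[X] = 5, a = 6.
Markov: P[X ≥ 6] ≤ μ/a = (5)/6 = 5/6.
Numerically: ≈ 0.83333.
(Since a = 6 > μ = 5.00000, the bound 5/6 is < 1 and informative.)

P[X ≥ 6] ≤ 5/6 ≈ 0.83333.


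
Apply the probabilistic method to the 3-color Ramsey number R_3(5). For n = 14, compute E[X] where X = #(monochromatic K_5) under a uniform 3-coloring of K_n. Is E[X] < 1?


E[X] = C(14, 5) · 3^{1 − 10} = 2002 · 3^{−9} = 2002/19683.
As a reduced fraction: E[X] = 2002/19683 ≈ 0.1017.
Is E[X] < 1? YES.
Since E[X] < 1, there exists a 3-coloring of K_{14} with no monochromatic K_5; hence R_3(5) > 14.

E[X] = 2002/19683 ≈ 0.1017; E[X] < 1, so R_3(5) > 14.


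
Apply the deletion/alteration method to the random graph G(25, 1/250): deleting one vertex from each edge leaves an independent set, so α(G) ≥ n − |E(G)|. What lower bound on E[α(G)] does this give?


E[|E(G)|] = C(25, 2)·p = 300 · (1/250) = 6/5.
E[α(G)] ≥ n − E[|E(G)|] = 25 − 6/5 = 119/5.
Numerically: ≈ 23.800.
(This is only a lower bound; the true E[α(G)] may be larger.)

E[α(G)] ≥ 119/5 ≈ 23.800.


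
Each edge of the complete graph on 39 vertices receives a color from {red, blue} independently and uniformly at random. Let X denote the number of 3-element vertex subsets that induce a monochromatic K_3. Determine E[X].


Let X = Σ_S X_S over the C(39, 3) = 9139 subsets S of size 3, where X_S = 1 if the K_3 on S is monochromatic.
For a fixed S, the K_3 on S has C(3, 2) = 3 edges. P[all 3 edges red] = (1/2)^3, and likewise for blue, so P[monochromatic] = 2·(1/2)^3 = 2^{1 − 3} = 1/4.
By linearity: E[X] = C(39, 3) · 2^{1 − 3} = 9139 · 1/4 = 9139/4.
Numerically: E[X] ≈ 2284.750000.

E[X] = C(39,3)·2^(1−C(3,2)) = 9139/4 ≈ 2284.750000.


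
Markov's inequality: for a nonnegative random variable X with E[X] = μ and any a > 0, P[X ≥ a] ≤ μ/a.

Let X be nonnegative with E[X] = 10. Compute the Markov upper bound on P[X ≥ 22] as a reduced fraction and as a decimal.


μ = E[X] = 10, a = 22.
Markov: P[X ≥ 22] ≤ μ/a = (10)/22 = 5/11.
Numerically: ≈ 0.4545.
(Since a = 22 > μ = 10.0000, the bound 5/11 is < 1 and informative.)

P[X ≥ 22] ≤ 5/11 ≈ 0.4545.


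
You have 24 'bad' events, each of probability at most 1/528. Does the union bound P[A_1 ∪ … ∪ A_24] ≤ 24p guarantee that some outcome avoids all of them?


Union bound: P[∪_{i=1}^{24} A_i] ≤ Σ_i P[A_i] ≤ 24·p = 24·(1/528) = 1/22.
Numerically: 1/22 ≈ 0.045.
Is 1/22 < 1? YES.
Since P[∪ A_i] ≤ 1/22 < 1, the complement has P[∩ A_i^c] ≥ 1 − 1/22 = 21/22 > 0, so some outcome avoids every A_i.

24·p = 1/22 ≈ 0.045; existence CERTIFIED by the union bound.


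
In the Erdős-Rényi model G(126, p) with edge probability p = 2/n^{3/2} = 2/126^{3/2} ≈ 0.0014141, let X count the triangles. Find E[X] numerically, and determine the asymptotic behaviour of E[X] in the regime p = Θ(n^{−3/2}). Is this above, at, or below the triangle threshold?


Number of potential triangles: C(126, 3) = 325500.
Each occurs with probability p³ ≈ (0.0014141)³ ≈ 2.8276297e-09.
By linearity: E[X] = C(126, 3)·p³ ≈ 325500 · 2.8276297e-09 ≈ 0.00092.
Since α = 3/2 > 1, p = c/n^{3/2} = o(1/n) is below the triangle threshold p ~ 1/n. Asymptotically E[X] ~ (c³/6)·n^{3(1−α)} = (2³/6)·n^{-1.5} → 0, so by Markov's inequality G has no triangles w.h.p.

E[X] ≈ 0.00092; in regime p = Θ(1/n^{3/2}) E[X] tends to 0 (below the triangle threshold p ~ 1/n).


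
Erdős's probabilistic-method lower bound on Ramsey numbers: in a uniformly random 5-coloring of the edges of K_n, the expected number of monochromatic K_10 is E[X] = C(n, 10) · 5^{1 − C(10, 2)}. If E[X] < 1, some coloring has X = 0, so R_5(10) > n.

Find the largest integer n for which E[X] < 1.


We need C(n, 10) · 5^{1 − 45} < 1, i.e. C(n, 10) < 5^{45 − 1} = 5684341886080801486968994140625.
Check values of n near the boundary:
  n = 5389: C(5389, 10) = 5645340767466558997768874792926; 5645340767466558997768874792926 < 5684341886080801486968994140625? YES
  n = 5390: C(5390, 10) = 5655833965919099070255434039753; 5655833965919099070255434039753 < 5684341886080801486968994140625? YES
  n = 5391: C(5391, 10) = 5666344714787188828795213697883; 5666344714787188828795213697883 < 5684341886080801486968994140625? YES
  n = 5392: C(5392, 10) = 5676873040158402483252283957448; 5676873040158402483252283957448 < 5684341886080801486968994140625? YES
  n = 5393: C(5393, 10) = 5687418968154238267170642278008; 5687418968154238267170642278008 < 5684341886080801486968994140625? NO
  n = 5394: C(5394, 10) = 5697982524930156243149785372878; 5697982524930156243149785372878 < 5684341886080801486968994140625? NO
The largest n with C(n, 10) < 5684341886080801486968994140625 is n = 5392 (where E[X] = 5676873040158402483252283957448/5684341886080801486968994140625 ≈ 0.9987). Hence R_5(10) > 5392, i.e. R_5(10) ≥ 5393.

Largest n = 5392; hence R_5(10) > 5392.


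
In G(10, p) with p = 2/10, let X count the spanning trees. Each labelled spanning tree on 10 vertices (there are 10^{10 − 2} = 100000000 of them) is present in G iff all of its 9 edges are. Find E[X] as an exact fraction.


K_10 has 10^{10 − 2} = 100000000 labelled spanning trees.
For each such spanning tree H, let X_H = 1 if all 9 edges of H are present in G. Then P[X_H = 1] = p^{9} = (1/5)^{9} = 1/1953125.
Summing the indicators: E[X] = Σ_H E[X_H] = 100000000 · p^{9} = 100000000 · 1/1953125 = 256/5.
Numerically: E[X] ≈ 51.2.

E[X] = 100000000 · (1/5)^{9} = 256/5 ≈ 51.2.


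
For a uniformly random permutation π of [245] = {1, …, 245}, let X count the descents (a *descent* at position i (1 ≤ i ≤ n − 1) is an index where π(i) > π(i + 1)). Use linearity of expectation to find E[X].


Write X = Σ X_I over i = 1, …, 244, with X_I the indicator of one descent.
There are 244 indicators.
For each fixed i, the pair (π(i), π(i+1)) is a uniformly random ordered pair of distinct values from {1, …, 245}; by symmetry P[π(i) > π(i+1)] = 1/2.
By linearity: E[X] = 244 · (1/2) = (245 − 1) · (1/2) = 122 ≈ 122.000.

E[X] = 122 = 122.000.


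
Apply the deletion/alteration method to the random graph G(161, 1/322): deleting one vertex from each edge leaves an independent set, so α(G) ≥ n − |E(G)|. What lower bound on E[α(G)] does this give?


E[|E(G)|] = C(161, 2)·p = 12880 · (1/322) = 40.
E[α(G)] ≥ n − E[|E(G)|] = 161 − 40 = 121.
Numerically: ≈ 121.000000.
(This is only a lower bound; the true E[α(G)] may be larger.)

E[α(G)] ≥ 121 ≈ 121.000000.


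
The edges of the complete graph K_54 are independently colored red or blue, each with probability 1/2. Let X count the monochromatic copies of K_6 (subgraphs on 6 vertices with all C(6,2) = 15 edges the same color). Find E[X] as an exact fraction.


Let X = Σ_S X_S over the C(54, 6) = 25827165 subsets S of size 6, where X_S = 1 if the K_6 on S is monochromatic.
For a fixed S, the K_6 on S has C(6, 2) = 15 edges. P[all 15 edges red] = (1/2)^15, and likewise for blue, so P[monochromatic] = 2·(1/2)^15 = 2^{1 − 15} = 1/16384.
By linearity of expectation: E[X] = C(54, 6) · 2^{1 − 15} = 25827165 · 1/16384 = 25827165/16384.
Numerically: E[X] ≈ 1576.36505.

E[X] = C(54,6)·2^(1−C(6,2)) = 25827165/16384 ≈ 1576.36505.


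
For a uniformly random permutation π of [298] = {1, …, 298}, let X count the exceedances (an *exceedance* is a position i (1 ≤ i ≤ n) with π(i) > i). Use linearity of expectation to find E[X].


Write X = Σ_{i=1}^{298} X_i, where X_i = 1_{π(i) > i}.
For each fixed i, π(i) is uniform over {1, …, 298} (marginal of a uniform permutation), so P[π(i) > i] = (n − i)/n. Summing: Σ_{i=1}^{298} (n − i)/n = (0 + 1 + … + 297)/298 = 298(298 − 1)/(2·298) = (298 − 1)/2.
Hence E[X] = Σ_{i=1}^{298} (298 − i)/298 = 297/2 ≈ 148.50000.

E[X] = 297/2 = 148.50000.


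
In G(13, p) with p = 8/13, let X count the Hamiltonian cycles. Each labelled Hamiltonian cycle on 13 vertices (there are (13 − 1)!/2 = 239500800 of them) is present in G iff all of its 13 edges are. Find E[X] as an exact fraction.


K_13 has (13 − 1)!/2 = 239500800 labelled Hamiltonian cycles.
For each such Hamiltonian cycle H, let X_H = 1 if all 13 edges of H are present in G. Then P[X_H = 1] = p^{13} = (8/13)^{13} = 549755813888/302875106592253.
Summing the indicators: E[X] = Σ_H E[X_H] = 239500800 · p^{13} = 239500800 · 549755813888/302875106592253 = 131666957230827110400/302875106592253.
Numerically: E[X] ≈ 4.347e+05.

E[X] = 239500800 · (8/13)^{13} = 131666957230827110400/302875106592253 ≈ 4.347e+05.


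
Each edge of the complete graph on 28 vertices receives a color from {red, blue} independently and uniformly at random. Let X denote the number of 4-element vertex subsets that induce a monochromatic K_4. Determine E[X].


Let X = Σ_S X_S over the C(28, 4) = 20475 subsets S of size 4, where X_S = 1 if the K_4 on S is monochromatic.
For a fixed S, the K_4 on S has C(4, 2) = 6 edges. P[all 6 edges red] = (1/2)^6, and likewise for blue, so P[monochromatic] = 2·(1/2)^6 = 2^{1 − 6} = 1/32.
Summing: E[X] = C(28, 4) · 2^{1 − 6} = 20475 · 1/32 = 20475/32.
Numerically: E[X] ≈ 639.843750.

E[X] = C(28,4)·2^(1−C(4,2)) = 20475/32 ≈ 639.843750.


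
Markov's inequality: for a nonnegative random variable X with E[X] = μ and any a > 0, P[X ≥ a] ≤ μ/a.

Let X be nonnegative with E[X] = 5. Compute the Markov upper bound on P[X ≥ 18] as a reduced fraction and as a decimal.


μ = E[X] = 5, a = 18.
Markov: P[X ≥ 18] ≤ μ/a = (5)/18 = 5/18.
Numerically: ≈ 0.27778.
(Since a = 18 > μ = 5.00000, the bound 5/18 is < 1 and informative.)

P[X ≥ 18] ≤ 5/18 ≈ 0.27778.


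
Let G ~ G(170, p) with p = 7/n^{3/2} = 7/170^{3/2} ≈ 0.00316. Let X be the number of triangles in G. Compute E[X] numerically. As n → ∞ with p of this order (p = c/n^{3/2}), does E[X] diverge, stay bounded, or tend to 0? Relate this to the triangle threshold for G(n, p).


Number of potential triangles: C(170, 3) = 804440.
Each occurs with probability p³ ≈ (0.00316)³ ≈ 3.14973e-08.
By linearity: E[X] = C(170, 3)·p³ ≈ 804440 · 3.14973e-08 ≈ 0.025.
Since α = 3/2 > 1, p = c/n^{3/2} = o(1/n) is below the triangle threshold p ~ 1/n. Asymptotically E[X] ~ (c³/6)·n^{3(1−α)} = (7³/6)·n^{-1.5} → 0, so by Markov's inequality G has no triangles w.h.p.

E[X] ≈ 0.025; in regime p = Θ(1/n^{3/2}) E[X] tends to 0 (below the triangle threshold p ~ 1/n).


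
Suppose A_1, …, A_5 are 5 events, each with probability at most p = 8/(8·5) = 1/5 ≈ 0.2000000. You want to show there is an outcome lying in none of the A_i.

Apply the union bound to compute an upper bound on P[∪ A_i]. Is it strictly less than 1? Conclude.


Union bound: P[∪_{i=1}^{5} A_i] ≤ Σ_i P[A_i] ≤ 5·p = 5·(1/5) = 1.
Numerically: 1 ≈ 1.0000000.
Is 1 < 1? NO.
Since the bound 1 is ≥ 1, the union bound is uninformative here; it does NOT by itself certify existence.

5·p = 1 ≈ 1.0000000; existence NOT certified by the union bound.


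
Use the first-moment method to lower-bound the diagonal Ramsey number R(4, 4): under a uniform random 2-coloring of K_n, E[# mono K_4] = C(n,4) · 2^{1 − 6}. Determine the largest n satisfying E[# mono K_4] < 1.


We need C(n, 4) · 2^{1 − 6} < 1, i.e. C(n, 4) < 2^{6 − 1} = 32.
Check values of n near the boundary:
  n = 4: C(4, 4) = 1; 1 < 32? YES
  n = 5: C(5, 4) = 5; 5 < 32? YES
  n = 6: C(6, 4) = 15; 15 < 32? YES
  n = 7: C(7, 4) = 35; 35 < 32? NO
  n = 8: C(8, 4) = 70; 70 < 32? NO
  n = 9: C(9, 4) = 126; 126 < 32? NO
The largest n with C(n, 4) < 32 is n = 6 (where E[X] = 15/32 ≈ 0.469). Hence R(4, 4) > 6, i.e. R(4, 4) ≥ 7.

Largest n = 6; hence R(4, 4) > 6.


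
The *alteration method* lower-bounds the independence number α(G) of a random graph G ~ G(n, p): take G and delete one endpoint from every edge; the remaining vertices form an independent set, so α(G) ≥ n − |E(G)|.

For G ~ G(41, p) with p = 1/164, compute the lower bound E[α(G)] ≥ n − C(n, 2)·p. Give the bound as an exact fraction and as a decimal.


E[|E(G)|] = C(41, 2)·p = 820 · (1/164) = 5.
E[α(G)] ≥ n − E[|E(G)|] = 41 − 5 = 36.
Numerically: ≈ 36.000.
(This is only a lower bound; the true E[α(G)] may be larger.)

E[α(G)] ≥ 36 ≈ 36.000.


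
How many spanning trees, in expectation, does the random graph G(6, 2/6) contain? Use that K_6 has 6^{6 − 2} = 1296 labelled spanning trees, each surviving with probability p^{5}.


K_6 has 6^{6 − 2} = 1296 labelled spanning trees.
For each such spanning tree H, let X_H = 1 if all 5 edges of H are present in G. Then P[X_H = 1] = p^{5} = (1/3)^{5} = 1/243.
By linearity of expectation: E[X] = Σ_H E[X_H] = 1296 · p^{5} = 1296 · 1/243 = 16/3.
Numerically: E[X] ≈ 5.33.

E[X] = 1296 · (1/3)^{5} = 16/3 ≈ 5.33.


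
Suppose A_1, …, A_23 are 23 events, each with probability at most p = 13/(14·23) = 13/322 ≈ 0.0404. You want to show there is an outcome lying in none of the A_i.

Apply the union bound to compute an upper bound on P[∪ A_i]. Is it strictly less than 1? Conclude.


Union bound: P[∪_{i=1}^{23} A_i] ≤ Σ_i P[A_i] ≤ 23·p = 23·(13/322) = 13/14.
Numerically: 13/14 ≈ 0.9286.
Is 13/14 < 1? YES.
Since P[∪ A_i] ≤ 13/14 < 1, the complement has P[∩ A_i^c] ≥ 1 − 13/14 = 1/14 > 0, so some outcome avoids every A_i.

23·p = 13/14 ≈ 0.9286; existence CERTIFIED by the union bound.


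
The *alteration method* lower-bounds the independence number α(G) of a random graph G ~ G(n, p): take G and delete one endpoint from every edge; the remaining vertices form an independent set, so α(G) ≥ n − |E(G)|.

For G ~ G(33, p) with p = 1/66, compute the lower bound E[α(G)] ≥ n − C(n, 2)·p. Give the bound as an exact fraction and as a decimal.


E[|E(G)|] = C(33, 2)·p = 528 · (1/66) = 8.
E[α(G)] ≥ n − E[|E(G)|] = 33 − 8 = 25.
Numerically: ≈ 25.0000.
(This is only a lower bound; the true E[α(G)] may be larger.)

E[α(G)] ≥ 25 ≈ 25.0000.


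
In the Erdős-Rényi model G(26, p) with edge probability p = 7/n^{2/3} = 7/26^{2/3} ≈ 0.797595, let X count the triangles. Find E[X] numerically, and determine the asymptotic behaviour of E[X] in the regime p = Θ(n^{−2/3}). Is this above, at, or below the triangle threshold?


Number of potential triangles: C(26, 3) = 2600.
Each occurs with probability p³ ≈ (0.797595)³ ≈ 5.07396450e-01.
By linearity: E[X] = C(26, 3)·p³ ≈ 2600 · 5.07396450e-01 ≈ 1319.230769.
Since α = 2/3 < 1, p = c/n^{2/3} ≫ 1/n is above the triangle threshold p ~ 1/n. Asymptotically E[X] ~ (c³/6)·n^{3(1−α)} = (7³/6)·n^{1} → ∞; triangles are abundant w.h.p.

E[X] ≈ 1319.230769; in regime p = Θ(1/n^{2/3}) E[X] diverges (above the triangle threshold p ~ 1/n).


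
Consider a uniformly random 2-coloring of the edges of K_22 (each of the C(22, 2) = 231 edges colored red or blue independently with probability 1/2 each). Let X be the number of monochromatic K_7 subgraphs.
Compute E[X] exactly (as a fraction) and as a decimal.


Let X = Σ_S X_S over the C(22, 7) = 170544 subsets S of size 7, where X_S = 1 if the K_7 on S is monochromatic.
For a fixed S, the K_7 on S has C(7, 2) = 21 edges. P[all 21 edges red] = (1/2)^21, and likewise for blue, so P[monochromatic] = 2·(1/2)^21 = 2^{1 − 21} = 1/1048576.
By linearity: E[X] = C(22, 7) · 2^{1 − 21} = 170544 · 1/1048576 = 10659/65536.
Numerically: E[X] ≈ 0.162643.

E[X] = C(22,7)·2^(1−C(7,2)) = 10659/65536 ≈ 0.162643.


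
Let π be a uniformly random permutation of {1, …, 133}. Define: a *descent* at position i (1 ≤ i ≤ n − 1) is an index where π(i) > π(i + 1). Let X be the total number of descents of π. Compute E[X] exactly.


Write X = Σ X_I over i = 1, …, 132, with X_I the indicator of one descent.
There are 132 indicators.
For each fixed i, the pair (π(i), π(i+1)) is a uniformly random ordered pair of distinct values from {1, …, 133}; by symmetry P[π(i) > π(i+1)] = 1/2.
By linearity: E[X] = 132 · (1/2) = (133 − 1) · (1/2) = 66 ≈ 66.000000.

E[X] = 66 = 66.000000.


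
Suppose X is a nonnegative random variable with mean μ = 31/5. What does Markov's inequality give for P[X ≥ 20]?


μ = E[X] = 31/5, a = 20.
Markov: P[X ≥ 20] ≤ μ/a = (31/5)/20 = 31/100.
Numerically: ≈ 0.310000.
(Since a = 20 > μ = 6.200000, the bound 31/100 is < 1 and informative.)

P[X ≥ 20] ≤ 31/100 ≈ 0.310000.


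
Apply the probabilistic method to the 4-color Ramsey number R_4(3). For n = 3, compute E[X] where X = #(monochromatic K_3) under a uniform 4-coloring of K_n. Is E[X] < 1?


E[X] = C(3, 3) · 4^{1 − 3} = 1 · 4^{−2} = 1/16.
As a reduced fraction: E[X] = 1/16 ≈ 0.06250.
Is E[X] < 1? YES.
Since E[X] < 1, there exists a 4-coloring of K_{3} with no monochromatic K_3; hence R_4(3) > 3.

E[X] = 1/16 ≈ 0.06250; E[X] < 1, so R_4(3) > 3.


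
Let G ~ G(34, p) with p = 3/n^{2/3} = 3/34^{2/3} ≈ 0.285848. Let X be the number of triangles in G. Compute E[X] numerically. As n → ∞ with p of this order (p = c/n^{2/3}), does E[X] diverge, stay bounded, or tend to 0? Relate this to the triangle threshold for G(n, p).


Number of potential triangles: C(34, 3) = 5984.
Each occurs with probability p³ ≈ (0.285848)³ ≈ 2.33564014e-02.
By linearity: E[X] = C(34, 3)·p³ ≈ 5984 · 2.33564014e-02 ≈ 139.764706.
Since α = 2/3 < 1, p = c/n^{2/3} ≫ 1/n is above the triangle threshold p ~ 1/n. Asymptotically E[X] ~ (c³/6)·n^{3(1−α)} = (3³/6)·n^{1} → ∞; triangles are abundant w.h.p.

E[X] ≈ 139.764706; in regime p = Θ(1/n^{2/3}) E[X] diverges (above the triangle threshold p ~ 1/n).


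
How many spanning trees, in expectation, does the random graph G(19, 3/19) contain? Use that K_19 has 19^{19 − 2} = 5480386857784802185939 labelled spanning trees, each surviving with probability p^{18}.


K_19 has 19^{19 − 2} = 5480386857784802185939 labelled spanning trees.
For each such spanning tree H, let X_H = 1 if all 18 edges of H are present in G. Then P[X_H = 1] = p^{18} = (3/19)^{18} = 387420489/104127350297911241532841.
By linearity: E[X] = Σ_H E[X_H] = 5480386857784802185939 · p^{18} = 5480386857784802185939 · 387420489/104127350297911241532841 = 387420489/19.
Numerically: E[X] ≈ 2.039e+07.

E[X] = 5480386857784802185939 · (3/19)^{18} = 387420489/19 ≈ 2.039e+07.


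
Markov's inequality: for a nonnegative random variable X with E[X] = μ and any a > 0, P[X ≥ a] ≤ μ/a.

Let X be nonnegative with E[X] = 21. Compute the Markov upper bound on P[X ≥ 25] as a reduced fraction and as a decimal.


μ = E[X] = 21, a = 25.
Markov: P[X ≥ 25] ≤ μ/a = (21)/25 = 21/25.
Numerically: ≈ 0.84000.
(Since a = 25 > μ = 21.00000, the bound 21/25 is < 1 and informative.)

P[X ≥ 25] ≤ 21/25 ≈ 0.84000.


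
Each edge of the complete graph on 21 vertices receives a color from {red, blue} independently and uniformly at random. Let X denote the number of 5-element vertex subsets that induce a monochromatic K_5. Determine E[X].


Let X = Σ_S X_S over the C(21, 5) = 20349 subsets S of size 5, where X_S = 1 if the K_5 on S is monochromatic.
For a fixed S, the K_5 on S has C(5, 2) = 10 edges. P[all 10 edges red] = (1/2)^10, and likewise for blue, so P[monochromatic] = 2·(1/2)^10 = 2^{1 − 10} = 1/512.
Summing: E[X] = C(21, 5) · 2^{1 − 10} = 20349 · 1/512 = 20349/512.
Numerically: E[X] ≈ 39.74414.

E[X] = C(21,5)·2^(1−C(5,2)) = 20349/512 ≈ 39.74414.


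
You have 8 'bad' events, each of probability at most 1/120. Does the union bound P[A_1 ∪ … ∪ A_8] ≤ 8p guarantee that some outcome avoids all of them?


Union bound: P[∪_{i=1}^{8} A_i] ≤ Σ_i P[A_i] ≤ 8·p = 8·(1/120) = 1/15.
Numerically: 1/15 ≈ 0.067.
Is 1/15 < 1? YES.
Since P[∪ A_i] ≤ 1/15 < 1, the complement has P[∩ A_i^c] ≥ 1 − 1/15 = 14/15 > 0, so some outcome avoids every A_i.

8·p = 1/15 ≈ 0.067; existence CERTIFIED by the union bound.


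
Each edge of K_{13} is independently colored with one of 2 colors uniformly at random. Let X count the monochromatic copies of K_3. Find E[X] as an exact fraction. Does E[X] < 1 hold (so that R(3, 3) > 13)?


E[X] = C(13, 3) · 2^{1 − 3} = 286 · 2^{−2} = 286/4.
As a reduced fraction: E[X] = 143/2 ≈ 71.5000.
Is E[X] < 1? NO.
Since E[X] ≥ 1, the first-moment bound is inconclusive at n = 13; it does NOT by itself certify R(3, 3) > 13.

E[X] = 143/2 ≈ 71.5000; E[X] ≥ 1; first-moment method inconclusive here.


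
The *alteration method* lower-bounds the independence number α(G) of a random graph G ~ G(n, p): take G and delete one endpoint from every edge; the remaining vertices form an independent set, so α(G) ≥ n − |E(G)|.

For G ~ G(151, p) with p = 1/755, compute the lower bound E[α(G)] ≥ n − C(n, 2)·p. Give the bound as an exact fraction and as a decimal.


E[|E(G)|] = C(151, 2)·p = 11325 · (1/755) = 15.
E[α(G)] ≥ n − E[|E(G)|] = 151 − 15 = 136.
Numerically: ≈ 136.00000.
(This is only a lower bound; the true E[α(G)] may be larger.)

E[α(G)] ≥ 136 ≈ 136.00000.


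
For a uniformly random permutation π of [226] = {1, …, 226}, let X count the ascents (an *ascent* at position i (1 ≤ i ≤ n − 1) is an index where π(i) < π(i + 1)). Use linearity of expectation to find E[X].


Write X = Σ X_I over i = 1, …, 225, with X_I the indicator of one ascent.
There are 225 indicators.
For each fixed i, the pair (π(i), π(i+1)) is a uniformly random ordered pair of distinct values from {1, …, 226}; by symmetry P[π(i) < π(i+1)] = 1/2.
By linearity: E[X] = 225 · (1/2) = (226 − 1) · (1/2) = 225/2 ≈ 112.500.

E[X] = 225/2 = 112.500.


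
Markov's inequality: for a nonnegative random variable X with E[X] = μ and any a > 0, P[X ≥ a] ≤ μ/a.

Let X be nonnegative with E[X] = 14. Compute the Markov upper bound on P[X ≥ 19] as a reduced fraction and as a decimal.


μ = E[X] = 14, a = 19.
Markov: P[X ≥ 19] ≤ μ/a = (14)/19 = 14/19.
Numerically: ≈ 0.737.
(Since a = 19 > μ = 14.000, the bound 14/19 is < 1 and informative.)

P[X ≥ 19] ≤ 14/19 ≈ 0.737.


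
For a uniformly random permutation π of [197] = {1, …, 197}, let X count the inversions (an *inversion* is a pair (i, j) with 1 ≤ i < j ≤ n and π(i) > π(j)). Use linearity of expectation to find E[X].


Write X = Σ X_I over the C(197, 2) = 19306 pairs i < j, with X_I the indicator of one inversion.
There are 19306 indicators.
For each fixed pair i < j, the values π(i) and π(j) are two distinct elements of {1, …, 197} in uniformly random order; by symmetry P[π(i) > π(j)] = 1/2.
By linearity: E[X] = 19306 · (1/2) = C(197, 2) · (1/2) = 19306/2 = 9653 ≈ 9653.000.

E[X] = 9653 = 9653.000.


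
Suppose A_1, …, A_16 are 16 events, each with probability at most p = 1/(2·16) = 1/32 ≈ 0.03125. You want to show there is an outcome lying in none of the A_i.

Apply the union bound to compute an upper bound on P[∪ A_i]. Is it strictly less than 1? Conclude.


Union bound: P[∪_{i=1}^{16} A_i] ≤ Σ_i P[A_i] ≤ 16·p = 16·(1/32) = 1/2.
Numerically: 1/2 ≈ 0.50000.
Is 1/2 < 1? YES.
Since P[∪ A_i] ≤ 1/2 < 1, the complement has P[∩ A_i^c] ≥ 1 − 1/2 = 1/2 > 0, so some outcome avoids every A_i.

16·p = 1/2 ≈ 0.50000; existence CERTIFIED by the union bound.


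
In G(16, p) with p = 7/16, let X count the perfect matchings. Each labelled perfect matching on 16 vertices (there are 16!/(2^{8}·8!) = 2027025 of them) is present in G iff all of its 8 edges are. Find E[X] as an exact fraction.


K_16 has 16!/(2^{8}·8!) = 2027025 labelled perfect matchings.
For each such perfect matching H, let X_H = 1 if all 8 edges of H are present in G. Then P[X_H = 1] = p^{8} = (7/16)^{8} = 5764801/4294967296.
By linearity of expectation: E[X] = Σ_H E[X_H] = 2027025 · p^{8} = 2027025 · 5764801/4294967296 = 11685395747025/4294967296.
Numerically: E[X] ≈ 2.72e+03.

E[X] = 2027025 · (7/16)^{8} = 11685395747025/4294967296 ≈ 2.72e+03.


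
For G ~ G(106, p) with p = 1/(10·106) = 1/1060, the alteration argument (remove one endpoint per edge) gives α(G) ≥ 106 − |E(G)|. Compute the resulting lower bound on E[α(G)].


E[|E(G)|] = C(106, 2)·p = 5565 · (1/1060) = 21/4.
E[α(G)] ≥ n − E[|E(G)|] = 106 − 21/4 = 403/4.
Numerically: ≈ 100.750000.
(This is only a lower bound; the true E[α(G)] may be larger.)

E[α(G)] ≥ 403/4 ≈ 100.750000.


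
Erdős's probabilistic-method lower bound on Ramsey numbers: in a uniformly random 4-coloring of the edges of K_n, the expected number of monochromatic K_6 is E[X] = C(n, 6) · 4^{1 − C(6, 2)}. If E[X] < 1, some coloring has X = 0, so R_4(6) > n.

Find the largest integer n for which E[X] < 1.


We need C(n, 6) · 4^{1 − 15} < 1, i.e. C(n, 6) < 4^{15 − 1} = 268435456.
Check values of n near the boundary:
  n = 74: C(74, 6) = 185250786; 185250786 < 268435456? YES
  n = 75: C(75, 6) = 201359550; 201359550 < 268435456? YES
  n = 76: C(76, 6) = 218618940; 218618940 < 268435456? YES
  n = 77: C(77, 6) = 237093780; 237093780 < 268435456? YES
  n = 78: C(78, 6) = 256851595; 256851595 < 268435456? YES
  n = 79: C(79, 6) = 277962685; 277962685 < 268435456? NO
The largest n with C(n, 6) < 268435456 is n = 78 (where E[X] = 256851595/268435456 ≈ 0.9568). Hence R_4(6) > 78, i.e. R_4(6) ≥ 79.

Largest n = 78; hence R_4(6) > 78.


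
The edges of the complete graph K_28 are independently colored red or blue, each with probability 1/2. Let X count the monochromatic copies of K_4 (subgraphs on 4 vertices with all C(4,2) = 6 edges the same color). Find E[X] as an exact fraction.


Let X = Σ_S X_S over the C(28, 4) = 20475 subsets S of size 4, where X_S = 1 if the K_4 on S is monochromatic.
For a fixed S, the K_4 on S has C(4, 2) = 6 edges. P[all 6 edges red] = (1/2)^6, and likewise for blue, so P[monochromatic] = 2·(1/2)^6 = 2^{1 − 6} = 1/32.
By linearity of expectation: E[X] = C(28, 4) · 2^{1 − 6} = 20475 · 1/32 = 20475/32.
Numerically: E[X] ≈ 639.8438.

E[X] = C(28,4)·2^(1−C(4,2)) = 20475/32 ≈ 639.8438.


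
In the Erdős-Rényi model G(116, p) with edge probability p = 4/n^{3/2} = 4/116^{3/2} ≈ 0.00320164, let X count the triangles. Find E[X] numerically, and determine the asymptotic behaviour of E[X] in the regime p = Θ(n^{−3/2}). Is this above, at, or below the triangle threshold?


Number of potential triangles: C(116, 3) = 253460.
Each occurs with probability p³ ≈ (0.00320164)³ ≈ 3.28185223e-08.
By linearity: E[X] = C(116, 3)·p³ ≈ 253460 · 3.28185223e-08 ≈ 0.008318.
Since α = 3/2 > 1, p = c/n^{3/2} = o(1/n) is below the triangle threshold p ~ 1/n. Asymptotically E[X] ~ (c³/6)·n^{3(1−α)} = (4³/6)·n^{-1.5} → 0, so by Markov's inequality G has no triangles w.h.p.

E[X] ≈ 0.008318; in regime p = Θ(1/n^{3/2}) E[X] tends to 0 (below the triangle threshold p ~ 1/n).


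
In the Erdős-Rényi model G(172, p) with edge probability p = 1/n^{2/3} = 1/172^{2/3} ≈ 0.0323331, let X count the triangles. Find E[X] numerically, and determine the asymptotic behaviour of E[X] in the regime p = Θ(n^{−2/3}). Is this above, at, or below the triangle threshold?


Number of potential triangles: C(172, 3) = 833340.
Each occurs with probability p³ ≈ (0.0323331)³ ≈ 3.38020552e-05.
By linearity: E[X] = C(172, 3)·p³ ≈ 833340 · 3.38020552e-05 ≈ 28.168605.
Since α = 2/3 < 1, p = c/n^{2/3} ≫ 1/n is above the triangle threshold p ~ 1/n. Asymptotically E[X] ~ (c³/6)·n^{3(1−α)} = (1³/6)·n^{1} → ∞; triangles are abundant w.h.p.

E[X] ≈ 28.168605; in regime p = Θ(1/n^{2/3}) E[X] diverges (above the triangle threshold p ~ 1/n).


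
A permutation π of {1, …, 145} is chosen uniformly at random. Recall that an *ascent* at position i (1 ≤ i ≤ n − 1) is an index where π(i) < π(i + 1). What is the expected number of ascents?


Write X = Σ X_I over i = 1, …, 144, with X_I the indicator of one ascent.
There are 144 indicators.
For each fixed i, the pair (π(i), π(i+1)) is a uniformly random ordered pair of distinct values from {1, …, 145}; by symmetry P[π(i) < π(i+1)] = 1/2.
By linearity: E[X] = 144 · (1/2) = (145 − 1) · (1/2) = 72 ≈ 72.000.

E[X] = 72 = 72.000.
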